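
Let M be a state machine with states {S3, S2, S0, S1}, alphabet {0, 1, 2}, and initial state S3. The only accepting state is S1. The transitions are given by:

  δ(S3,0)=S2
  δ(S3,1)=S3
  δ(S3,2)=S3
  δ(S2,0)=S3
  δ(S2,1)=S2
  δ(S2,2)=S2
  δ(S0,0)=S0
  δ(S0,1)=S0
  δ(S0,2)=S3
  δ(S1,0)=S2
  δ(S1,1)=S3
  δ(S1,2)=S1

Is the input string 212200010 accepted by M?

Trace: S3 -2-> S3 -1-> S3 -2-> S3 -2-> S3 -0-> S2 -0-> S3 -0-> S2 -1-> S2 -0-> S3
End state S3 is not accepting.

No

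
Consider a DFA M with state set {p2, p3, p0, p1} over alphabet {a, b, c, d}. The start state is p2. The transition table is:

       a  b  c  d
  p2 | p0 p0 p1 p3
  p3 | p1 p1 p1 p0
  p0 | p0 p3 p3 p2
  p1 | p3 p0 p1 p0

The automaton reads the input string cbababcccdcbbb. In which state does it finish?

Trace: p2 -c-> p1 -b-> p0 -a-> p0 -b-> p3 -a-> p1 -b-> p0 -c-> p3 -c-> p1 -c-> p1 -d-> p0 -c-> p3 -b-> p1 -b-> p0 -b-> p3

p3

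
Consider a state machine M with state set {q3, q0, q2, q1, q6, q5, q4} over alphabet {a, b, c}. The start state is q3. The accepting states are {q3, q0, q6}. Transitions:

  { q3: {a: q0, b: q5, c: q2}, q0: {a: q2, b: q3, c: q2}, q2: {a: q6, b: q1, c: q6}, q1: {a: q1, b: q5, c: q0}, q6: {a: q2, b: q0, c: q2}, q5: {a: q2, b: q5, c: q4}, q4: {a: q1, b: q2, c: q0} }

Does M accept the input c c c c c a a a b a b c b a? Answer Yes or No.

Yes

Trace: q3 -c-> q2 -c-> q6 -c-> q2 -c-> q6 -c-> q2 -a-> q6 -a-> q2 -a-> q6 -b-> q0 -a-> q2 -b-> q1 -c-> q0 -b-> q3 -a-> q0
End state q0 is accepting.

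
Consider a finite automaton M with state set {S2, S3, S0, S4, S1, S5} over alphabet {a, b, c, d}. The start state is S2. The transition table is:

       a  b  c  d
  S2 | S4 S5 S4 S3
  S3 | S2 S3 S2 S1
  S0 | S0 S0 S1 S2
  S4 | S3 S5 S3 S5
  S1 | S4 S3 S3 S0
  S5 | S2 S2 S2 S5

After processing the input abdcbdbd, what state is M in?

S3

start at S2
read 'a': S2 → S4
read 'b': S4 → S5
read 'd': S5 → S5
read 'c': S5 → S2
read 'b': S2 → S5
read 'd': S5 → S5
read 'b': S5 → S2
read 'd': S2 → S3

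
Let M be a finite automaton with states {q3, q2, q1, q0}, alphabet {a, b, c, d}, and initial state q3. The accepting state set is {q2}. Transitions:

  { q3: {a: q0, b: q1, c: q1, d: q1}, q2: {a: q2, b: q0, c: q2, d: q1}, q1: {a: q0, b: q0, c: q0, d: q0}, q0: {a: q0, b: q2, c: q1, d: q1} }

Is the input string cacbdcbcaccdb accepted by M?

start at q3
read 'c': q3 → q1
read 'a': q1 → q0
read 'c': q0 → q1
read 'b': q1 → q0
read 'd': q0 → q1
read 'c': q1 → q0
read 'b': q0 → q2
read 'c': q2 → q2
read 'a': q2 → q2
read 'c': q2 → q2
read 'c': q2 → q2
read 'd': q2 → q1
read 'b': q1 → q0
End state q0 is not accepting.

No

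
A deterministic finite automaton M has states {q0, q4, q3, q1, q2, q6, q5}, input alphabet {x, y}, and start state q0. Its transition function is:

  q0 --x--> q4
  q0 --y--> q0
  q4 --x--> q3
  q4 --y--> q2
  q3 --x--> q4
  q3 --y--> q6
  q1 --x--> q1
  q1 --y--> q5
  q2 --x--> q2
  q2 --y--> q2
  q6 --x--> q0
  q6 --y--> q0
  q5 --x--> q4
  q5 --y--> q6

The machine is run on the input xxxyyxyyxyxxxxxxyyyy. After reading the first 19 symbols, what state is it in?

start at q0
read 'x': q0 → q4
read 'x': q4 → q3
read 'x': q3 → q4
read 'y': q4 → q2
read 'y': q2 → q2
read 'x': q2 → q2
read 'y': q2 → q2
read 'y': q2 → q2
read 'x': q2 → q2
read 'y': q2 → q2
read 'x': q2 → q2
read 'x': q2 → q2
read 'x': q2 → q2
read 'x': q2 → q2
read 'x': q2 → q2
read 'x': q2 → q2
read 'y': q2 → q2
read 'y': q2 → q2
read 'y': q2 → q2
After 19 symbols: q2.

q2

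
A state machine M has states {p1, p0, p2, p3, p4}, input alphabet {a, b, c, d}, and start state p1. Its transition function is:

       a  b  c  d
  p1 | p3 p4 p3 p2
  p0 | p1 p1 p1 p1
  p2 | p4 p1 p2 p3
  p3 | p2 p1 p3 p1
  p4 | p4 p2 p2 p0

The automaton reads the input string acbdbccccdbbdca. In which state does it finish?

p1 → p3 → p3 → p1 → p2 → p1 → p3 → p3 → p3 → p3 → p1 → p4 → p2 → p3 → p3 → p2

p2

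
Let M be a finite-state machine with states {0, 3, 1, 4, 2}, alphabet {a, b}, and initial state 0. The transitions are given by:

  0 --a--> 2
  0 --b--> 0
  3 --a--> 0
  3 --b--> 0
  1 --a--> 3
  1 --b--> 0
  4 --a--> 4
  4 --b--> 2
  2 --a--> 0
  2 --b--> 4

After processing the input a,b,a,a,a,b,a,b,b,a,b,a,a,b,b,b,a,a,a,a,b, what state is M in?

4

start at 0
read 'a': 0 → 2
read 'b': 2 → 4
read 'a': 4 → 4
read 'a': 4 → 4
read 'a': 4 → 4
read 'b': 4 → 2
read 'a': 2 → 0
read 'b': 0 → 0
read 'b': 0 → 0
read 'a': 0 → 2
read 'b': 2 → 4
read 'a': 4 → 4
read 'a': 4 → 4
read 'b': 4 → 2
read 'b': 2 → 4
read 'b': 4 → 2
read 'a': 2 → 0
read 'a': 0 → 2
read 'a': 2 → 0
read 'a': 0 → 2
read 'b': 2 → 4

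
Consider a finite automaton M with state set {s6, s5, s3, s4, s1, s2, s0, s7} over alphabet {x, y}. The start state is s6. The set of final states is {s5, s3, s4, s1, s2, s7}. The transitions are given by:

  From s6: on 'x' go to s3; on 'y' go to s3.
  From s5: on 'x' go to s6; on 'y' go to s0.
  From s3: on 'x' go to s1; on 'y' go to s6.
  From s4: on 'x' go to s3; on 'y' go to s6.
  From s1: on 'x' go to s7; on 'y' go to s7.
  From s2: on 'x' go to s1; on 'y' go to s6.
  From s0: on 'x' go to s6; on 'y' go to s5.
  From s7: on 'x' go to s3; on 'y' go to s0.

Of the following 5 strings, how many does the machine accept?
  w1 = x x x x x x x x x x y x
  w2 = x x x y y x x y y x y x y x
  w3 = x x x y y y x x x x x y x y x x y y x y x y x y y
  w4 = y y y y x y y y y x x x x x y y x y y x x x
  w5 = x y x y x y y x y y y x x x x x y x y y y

w1: Trace: s6 -x-> s3 -x-> s1 -x-> s7 -x-> s3 -x-> s1 -x-> s7 -x-> s3 -x-> s1 -x-> s7 -x-> s3 -y-> s6 -x-> s3  → end s3, accepted
w2: Trace: s6 -x-> s3 -x-> s1 -x-> s7 -y-> s0 -y-> s5 -x-> s6 -x-> s3 -y-> s6 -y-> s3 -x-> s1 -y-> s7 -x-> s3 -y-> s6 -x-> s3  → end s3, accepted
w3: Trace: s6 -x-> s3 -x-> s1 -x-> s7 -y-> s0 -y-> s5 -y-> s0 -x-> s6 -x-> s3 -x-> s1 -x-> s7 -x-> s3 -y-> s6 -x-> s3 -y-> s6 -x-> s3 -x-> s1 -y-> s7 -y-> s0 -x-> s6 -y-> s3 -x-> s1 -y-> s7 -x-> s3 -y-> s6 -y-> s3  → end s3, accepted
w4: Trace: s6 -y-> s3 -y-> s6 -y-> s3 -y-> s6 -x-> s3 -y-> s6 -y-> s3 -y-> s6 -y-> s3 -x-> s1 -x-> s7 -x-> s3 -x-> s1 -x-> s7 -y-> s0 -y-> s5 -x-> s6 -y-> s3 -y-> s6 -x-> s3 -x-> s1 -x-> s7  → end s7, accepted
w5: Trace: s6 -x-> s3 -y-> s6 -x-> s3 -y-> s6 -x-> s3 -y-> s6 -y-> s3 -x-> s1 -y-> s7 -y-> s0 -y-> s5 -x-> s6 -x-> s3 -x-> s1 -x-> s7 -x-> s3 -y-> s6 -x-> s3 -y-> s6 -y-> s3 -y-> s6  → end s6, rejected

4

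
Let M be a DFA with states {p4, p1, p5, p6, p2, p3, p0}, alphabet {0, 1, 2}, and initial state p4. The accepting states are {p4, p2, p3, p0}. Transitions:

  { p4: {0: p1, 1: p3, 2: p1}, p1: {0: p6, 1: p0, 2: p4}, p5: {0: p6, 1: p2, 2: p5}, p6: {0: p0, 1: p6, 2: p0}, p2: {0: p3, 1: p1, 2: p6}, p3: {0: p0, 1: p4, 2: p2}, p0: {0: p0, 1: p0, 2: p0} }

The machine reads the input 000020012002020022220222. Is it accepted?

Yes

start at p4
read '0': p4 → p1
read '0': p1 → p6
read '0': p6 → p0
read '0': p0 → p0
read '2': p0 → p0
read '0': p0 → p0
read '0': p0 → p0
read '1': p0 → p0
read '2': p0 → p0
read '0': p0 → p0
read '0': p0 → p0
read '2': p0 → p0
read '0': p0 → p0
read '2': p0 → p0
read '0': p0 → p0
read '0': p0 → p0
read '2': p0 → p0
read '2': p0 → p0
read '2': p0 → p0
read '2': p0 → p0
read '0': p0 → p0
read '2': p0 → p0
read '2': p0 → p0
read '2': p0 → p0
End state p0 is accepting.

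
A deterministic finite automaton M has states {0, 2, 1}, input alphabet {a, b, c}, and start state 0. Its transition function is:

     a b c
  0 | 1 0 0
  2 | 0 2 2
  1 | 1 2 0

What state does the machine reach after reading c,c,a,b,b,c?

2

start at 0
read 'c': 0 → 0
read 'c': 0 → 0
read 'a': 0 → 1
read 'b': 1 → 2
read 'b': 2 → 2
read 'c': 2 → 2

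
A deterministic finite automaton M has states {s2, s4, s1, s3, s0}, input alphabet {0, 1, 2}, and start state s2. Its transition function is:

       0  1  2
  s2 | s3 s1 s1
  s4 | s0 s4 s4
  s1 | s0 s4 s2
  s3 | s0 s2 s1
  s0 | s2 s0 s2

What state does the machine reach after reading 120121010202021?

start at s2
read '1': s2 → s1
read '2': s1 → s2
read '0': s2 → s3
read '1': s3 → s2
read '2': s2 → s1
read '1': s1 → s4
read '0': s4 → s0
read '1': s0 → s0
read '0': s0 → s2
read '2': s2 → s1
read '0': s1 → s0
read '2': s0 → s2
read '0': s2 → s3
read '2': s3 → s1
read '1': s1 → s4

s4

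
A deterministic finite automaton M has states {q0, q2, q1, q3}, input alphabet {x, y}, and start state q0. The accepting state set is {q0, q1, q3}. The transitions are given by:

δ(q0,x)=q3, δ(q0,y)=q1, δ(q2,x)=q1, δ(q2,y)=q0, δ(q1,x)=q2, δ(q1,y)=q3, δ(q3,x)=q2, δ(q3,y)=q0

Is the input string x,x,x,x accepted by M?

start at q0
read 'x': q0 → q3
read 'x': q3 → q2
read 'x': q2 → q1
read 'x': q1 → q2
End state q2 is not accepting.

No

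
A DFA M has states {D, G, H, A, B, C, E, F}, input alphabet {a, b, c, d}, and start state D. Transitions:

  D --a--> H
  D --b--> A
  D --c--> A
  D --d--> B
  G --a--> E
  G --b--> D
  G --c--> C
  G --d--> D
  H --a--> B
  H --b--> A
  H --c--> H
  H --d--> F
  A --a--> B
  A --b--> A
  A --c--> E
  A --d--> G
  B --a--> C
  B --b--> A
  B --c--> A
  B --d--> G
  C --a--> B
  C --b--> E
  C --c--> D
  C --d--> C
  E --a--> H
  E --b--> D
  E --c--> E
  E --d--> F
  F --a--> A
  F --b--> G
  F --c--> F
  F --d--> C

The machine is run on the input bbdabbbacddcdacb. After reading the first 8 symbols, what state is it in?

B

start at D
read 'b': D → A
read 'b': A → A
read 'd': A → G
read 'a': G → E
read 'b': E → D
read 'b': D → A
read 'b': A → A
read 'a': A → B
After 8 symbols: B.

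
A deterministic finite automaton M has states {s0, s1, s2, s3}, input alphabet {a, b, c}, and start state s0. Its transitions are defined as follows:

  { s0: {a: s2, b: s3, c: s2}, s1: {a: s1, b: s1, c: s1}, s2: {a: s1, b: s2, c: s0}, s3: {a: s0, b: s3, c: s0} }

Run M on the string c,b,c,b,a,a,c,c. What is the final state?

s2

s0 → s2 → s2 → s0 → s3 → s0 → s2 → s0 → s2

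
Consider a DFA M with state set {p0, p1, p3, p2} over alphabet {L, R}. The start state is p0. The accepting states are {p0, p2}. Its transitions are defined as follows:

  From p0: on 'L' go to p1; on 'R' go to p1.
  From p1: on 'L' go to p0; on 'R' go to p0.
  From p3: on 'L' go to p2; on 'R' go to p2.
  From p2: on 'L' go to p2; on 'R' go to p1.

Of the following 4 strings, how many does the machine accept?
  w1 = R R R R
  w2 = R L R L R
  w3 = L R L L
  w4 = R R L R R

w1:
  start at p0
  read 'R': p0 → p1
  read 'R': p1 → p0
  read 'R': p0 → p1
  read 'R': p1 → p0
  end p0, accepted
w2:
  start at p0
  read 'R': p0 → p1
  read 'L': p1 → p0
  read 'R': p0 → p1
  read 'L': p1 → p0
  read 'R': p0 → p1
  end p1, rejected
w3:
  start at p0
  read 'L': p0 → p1
  read 'R': p1 → p0
  read 'L': p0 → p1
  read 'L': p1 → p0
  end p0, accepted
w4:
  start at p0
  read 'R': p0 → p1
  read 'R': p1 → p0
  read 'L': p0 → p1
  read 'R': p1 → p0
  read 'R': p0 → p1
  end p1, rejected

2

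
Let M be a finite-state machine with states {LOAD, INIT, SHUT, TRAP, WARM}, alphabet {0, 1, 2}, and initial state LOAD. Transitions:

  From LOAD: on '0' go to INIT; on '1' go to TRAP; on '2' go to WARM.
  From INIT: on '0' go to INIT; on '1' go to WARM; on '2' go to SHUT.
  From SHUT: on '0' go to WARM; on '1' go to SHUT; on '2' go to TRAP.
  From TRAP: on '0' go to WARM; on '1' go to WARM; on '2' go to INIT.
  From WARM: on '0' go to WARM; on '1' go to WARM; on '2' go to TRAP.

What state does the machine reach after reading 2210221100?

WARM

LOAD → WARM → TRAP → WARM → WARM → TRAP → INIT → WARM → WARM → WARM → WARM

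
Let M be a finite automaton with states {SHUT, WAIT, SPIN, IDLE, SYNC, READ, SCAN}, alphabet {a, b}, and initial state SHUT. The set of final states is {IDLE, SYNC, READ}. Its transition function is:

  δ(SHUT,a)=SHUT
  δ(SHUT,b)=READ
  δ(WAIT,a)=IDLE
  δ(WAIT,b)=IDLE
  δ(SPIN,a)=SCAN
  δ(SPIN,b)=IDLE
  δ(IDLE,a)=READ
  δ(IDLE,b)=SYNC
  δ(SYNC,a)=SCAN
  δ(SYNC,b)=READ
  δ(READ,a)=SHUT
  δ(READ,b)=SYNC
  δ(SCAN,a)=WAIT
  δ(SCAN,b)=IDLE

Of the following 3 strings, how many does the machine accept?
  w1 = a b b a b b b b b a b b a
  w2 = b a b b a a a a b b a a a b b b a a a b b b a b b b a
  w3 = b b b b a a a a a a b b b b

w1:
  start at SHUT
  read 'a': SHUT → SHUT
  read 'b': SHUT → READ
  read 'b': READ → SYNC
  read 'a': SYNC → SCAN
  read 'b': SCAN → IDLE
  read 'b': IDLE → SYNC
  read 'b': SYNC → READ
  read 'b': READ → SYNC
  read 'b': SYNC → READ
  read 'a': READ → SHUT
  read 'b': SHUT → READ
  read 'b': READ → SYNC
  read 'a': SYNC → SCAN
  end SCAN, rejected
w2:
  start at SHUT
  read 'b': SHUT → READ
  read 'a': READ → SHUT
  read 'b': SHUT → READ
  read 'b': READ → SYNC
  read 'a': SYNC → SCAN
  read 'a': SCAN → WAIT
  read 'a': WAIT → IDLE
  read 'a': IDLE → READ
  read 'b': READ → SYNC
  read 'b': SYNC → READ
  read 'a': READ → SHUT
  read 'a': SHUT → SHUT
  read 'a': SHUT → SHUT
  read 'b': SHUT → READ
  read 'b': READ → SYNC
  read 'b': SYNC → READ
  read 'a': READ → SHUT
  read 'a': SHUT → SHUT
  read 'a': SHUT → SHUT
  read 'b': SHUT → READ
  read 'b': READ → SYNC
  read 'b': SYNC → READ
  read 'a': READ → SHUT
  read 'b': SHUT → READ
  read 'b': READ → SYNC
  read 'b': SYNC → READ
  read 'a': READ → SHUT
  end SHUT, rejected
w3:
  start at SHUT
  read 'b': SHUT → READ
  read 'b': READ → SYNC
  read 'b': SYNC → READ
  read 'b': READ → SYNC
  read 'a': SYNC → SCAN
  read 'a': SCAN → WAIT
  read 'a': WAIT → IDLE
  read 'a': IDLE → READ
  read 'a': READ → SHUT
  read 'a': SHUT → SHUT
  read 'b': SHUT → READ
  read 'b': READ → SYNC
  read 'b': SYNC → READ
  read 'b': READ → SYNC
  end SYNC, accepted

1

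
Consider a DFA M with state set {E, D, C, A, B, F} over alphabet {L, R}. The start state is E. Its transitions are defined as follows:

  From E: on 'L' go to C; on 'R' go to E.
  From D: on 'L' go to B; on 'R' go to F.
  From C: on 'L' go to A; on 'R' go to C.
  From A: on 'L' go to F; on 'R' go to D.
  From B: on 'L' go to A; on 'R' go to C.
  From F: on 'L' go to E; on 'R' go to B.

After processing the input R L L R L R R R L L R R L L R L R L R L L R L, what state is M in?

Trace: E -R-> E -L-> C -L-> A -R-> D -L-> B -R-> C -R-> C -R-> C -L-> A -L-> F -R-> B -R-> C -L-> A -L-> F -R-> B -L-> A -R-> D -L-> B -R-> C -L-> A -L-> F -R-> B -L-> A

A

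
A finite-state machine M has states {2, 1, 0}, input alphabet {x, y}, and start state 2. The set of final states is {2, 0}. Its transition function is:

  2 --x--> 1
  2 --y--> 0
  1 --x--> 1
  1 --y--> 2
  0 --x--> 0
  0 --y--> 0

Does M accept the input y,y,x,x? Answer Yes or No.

2 → 0 → 0 → 0 → 0
End state 0 is accepting.

Yes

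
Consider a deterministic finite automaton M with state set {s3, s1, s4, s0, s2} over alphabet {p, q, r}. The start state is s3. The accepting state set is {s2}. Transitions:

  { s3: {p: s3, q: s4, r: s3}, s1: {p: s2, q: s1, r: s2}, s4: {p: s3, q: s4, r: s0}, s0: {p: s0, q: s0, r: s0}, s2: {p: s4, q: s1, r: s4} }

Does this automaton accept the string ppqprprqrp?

s3 → s3 → s3 → s4 → s3 → s3 → s3 → s3 → s4 → s0 → s0
End state s0 is not accepting.

No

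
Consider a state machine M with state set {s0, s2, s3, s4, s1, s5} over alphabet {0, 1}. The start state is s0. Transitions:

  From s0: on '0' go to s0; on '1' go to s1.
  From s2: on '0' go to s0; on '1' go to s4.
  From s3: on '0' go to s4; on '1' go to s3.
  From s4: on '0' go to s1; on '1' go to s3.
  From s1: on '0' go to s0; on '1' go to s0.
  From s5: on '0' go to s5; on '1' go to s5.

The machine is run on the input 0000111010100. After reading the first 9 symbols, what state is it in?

Trace: s0 -0-> s0 -0-> s0 -0-> s0 -0-> s0 -1-> s1 -1-> s0 -1-> s1 -0-> s0 -1-> s1
After 9 symbols: s1.

s1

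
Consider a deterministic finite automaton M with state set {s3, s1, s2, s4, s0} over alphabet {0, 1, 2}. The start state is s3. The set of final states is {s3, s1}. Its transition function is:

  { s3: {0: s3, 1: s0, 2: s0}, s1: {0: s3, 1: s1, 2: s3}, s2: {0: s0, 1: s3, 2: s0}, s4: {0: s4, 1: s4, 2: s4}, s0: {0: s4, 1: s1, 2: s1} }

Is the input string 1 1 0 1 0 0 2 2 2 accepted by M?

No

start at s3
read '1': s3 → s0
read '1': s0 → s1
read '0': s1 → s3
read '1': s3 → s0
read '0': s0 → s4
read '0': s4 → s4
read '2': s4 → s4
read '2': s4 → s4
read '2': s4 → s4
End state s4 is not accepting.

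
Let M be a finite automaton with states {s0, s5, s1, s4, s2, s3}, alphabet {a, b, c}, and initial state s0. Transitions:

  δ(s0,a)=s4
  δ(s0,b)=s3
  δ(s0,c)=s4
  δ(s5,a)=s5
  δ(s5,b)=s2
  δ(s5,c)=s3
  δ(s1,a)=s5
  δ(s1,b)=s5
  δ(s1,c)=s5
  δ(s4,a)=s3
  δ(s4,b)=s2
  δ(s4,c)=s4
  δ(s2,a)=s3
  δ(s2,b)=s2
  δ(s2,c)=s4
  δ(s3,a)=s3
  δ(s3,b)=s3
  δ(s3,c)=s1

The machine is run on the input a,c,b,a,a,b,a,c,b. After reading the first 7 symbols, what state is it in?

s0 → s4 → s4 → s2 → s3 → s3 → s3 → s3
After 7 symbols: s3.

s3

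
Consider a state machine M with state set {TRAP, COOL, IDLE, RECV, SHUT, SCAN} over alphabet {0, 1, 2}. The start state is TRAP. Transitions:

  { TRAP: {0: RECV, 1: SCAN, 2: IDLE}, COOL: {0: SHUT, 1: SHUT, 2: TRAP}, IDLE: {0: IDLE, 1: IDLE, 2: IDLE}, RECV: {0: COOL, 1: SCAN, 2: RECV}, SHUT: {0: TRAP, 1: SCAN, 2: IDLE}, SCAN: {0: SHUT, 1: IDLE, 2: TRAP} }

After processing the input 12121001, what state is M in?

SCAN

TRAP → SCAN → TRAP → SCAN → TRAP → SCAN → SHUT → TRAP → SCAN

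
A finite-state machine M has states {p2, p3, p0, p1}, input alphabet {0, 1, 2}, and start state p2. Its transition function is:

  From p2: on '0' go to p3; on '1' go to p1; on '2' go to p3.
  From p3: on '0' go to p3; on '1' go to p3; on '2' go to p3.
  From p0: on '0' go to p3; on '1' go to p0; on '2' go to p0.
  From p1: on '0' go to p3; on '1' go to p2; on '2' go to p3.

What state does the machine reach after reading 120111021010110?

p2 → p1 → p3 → p3 → p3 → p3 → p3 → p3 → p3 → p3 → p3 → p3 → p3 → p3 → p3 → p3

p3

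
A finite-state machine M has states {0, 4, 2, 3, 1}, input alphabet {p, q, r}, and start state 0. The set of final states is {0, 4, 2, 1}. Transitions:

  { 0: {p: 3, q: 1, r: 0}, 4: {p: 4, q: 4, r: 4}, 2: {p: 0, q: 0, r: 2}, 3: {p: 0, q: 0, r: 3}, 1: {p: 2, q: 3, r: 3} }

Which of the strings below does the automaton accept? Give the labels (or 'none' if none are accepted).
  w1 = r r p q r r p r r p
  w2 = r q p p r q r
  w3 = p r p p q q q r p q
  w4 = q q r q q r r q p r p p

w1, w3

w1:
  start at 0
  read 'r': 0 → 0
  read 'r': 0 → 0
  read 'p': 0 → 3
  read 'q': 3 → 0
  read 'r': 0 → 0
  read 'r': 0 → 0
  read 'p': 0 → 3
  read 'r': 3 → 3
  read 'r': 3 → 3
  read 'p': 3 → 0
  end 0, accepted
w2:
  start at 0
  read 'r': 0 → 0
  read 'q': 0 → 1
  read 'p': 1 → 2
  read 'p': 2 → 0
  read 'r': 0 → 0
  read 'q': 0 → 1
  read 'r': 1 → 3
  end 3, rejected
w3:
  start at 0
  read 'p': 0 → 3
  read 'r': 3 → 3
  read 'p': 3 → 0
  read 'p': 0 → 3
  read 'q': 3 → 0
  read 'q': 0 → 1
  read 'q': 1 → 3
  read 'r': 3 → 3
  read 'p': 3 → 0
  read 'q': 0 → 1
  end 1, accepted
w4:
  start at 0
  read 'q': 0 → 1
  read 'q': 1 → 3
  read 'r': 3 → 3
  read 'q': 3 → 0
  read 'q': 0 → 1
  read 'r': 1 → 3
  read 'r': 3 → 3
  read 'q': 3 → 0
  read 'p': 0 → 3
  read 'r': 3 → 3
  read 'p': 3 → 0
  read 'p': 0 → 3
  end 3, rejected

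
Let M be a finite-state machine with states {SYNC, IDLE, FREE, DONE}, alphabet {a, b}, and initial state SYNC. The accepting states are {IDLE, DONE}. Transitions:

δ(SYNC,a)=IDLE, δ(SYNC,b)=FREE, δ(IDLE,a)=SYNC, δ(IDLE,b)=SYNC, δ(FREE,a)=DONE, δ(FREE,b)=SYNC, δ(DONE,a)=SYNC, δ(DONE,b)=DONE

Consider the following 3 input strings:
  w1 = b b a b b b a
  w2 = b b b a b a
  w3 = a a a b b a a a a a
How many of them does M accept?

2

w1: SYNC → FREE → SYNC → IDLE → SYNC → FREE → SYNC → IDLE  → end IDLE, accepted
w2: SYNC → FREE → SYNC → FREE → DONE → DONE → SYNC  → end SYNC, rejected
w3: SYNC → IDLE → SYNC → IDLE → SYNC → FREE → DONE → SYNC → IDLE → SYNC → IDLE  → end IDLE, accepted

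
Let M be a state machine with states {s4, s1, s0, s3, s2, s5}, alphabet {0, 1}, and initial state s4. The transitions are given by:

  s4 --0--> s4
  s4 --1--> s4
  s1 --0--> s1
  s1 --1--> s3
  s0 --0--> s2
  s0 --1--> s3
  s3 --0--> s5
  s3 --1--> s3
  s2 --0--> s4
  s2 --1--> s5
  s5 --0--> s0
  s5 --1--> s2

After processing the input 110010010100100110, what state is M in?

s4

Trace: s4 -1-> s4 -1-> s4 -0-> s4 -0-> s4 -1-> s4 -0-> s4 -0-> s4 -1-> s4 -0-> s4 -1-> s4 -0-> s4 -0-> s4 -1-> s4 -0-> s4 -0-> s4 -1-> s4 -1-> s4 -0-> s4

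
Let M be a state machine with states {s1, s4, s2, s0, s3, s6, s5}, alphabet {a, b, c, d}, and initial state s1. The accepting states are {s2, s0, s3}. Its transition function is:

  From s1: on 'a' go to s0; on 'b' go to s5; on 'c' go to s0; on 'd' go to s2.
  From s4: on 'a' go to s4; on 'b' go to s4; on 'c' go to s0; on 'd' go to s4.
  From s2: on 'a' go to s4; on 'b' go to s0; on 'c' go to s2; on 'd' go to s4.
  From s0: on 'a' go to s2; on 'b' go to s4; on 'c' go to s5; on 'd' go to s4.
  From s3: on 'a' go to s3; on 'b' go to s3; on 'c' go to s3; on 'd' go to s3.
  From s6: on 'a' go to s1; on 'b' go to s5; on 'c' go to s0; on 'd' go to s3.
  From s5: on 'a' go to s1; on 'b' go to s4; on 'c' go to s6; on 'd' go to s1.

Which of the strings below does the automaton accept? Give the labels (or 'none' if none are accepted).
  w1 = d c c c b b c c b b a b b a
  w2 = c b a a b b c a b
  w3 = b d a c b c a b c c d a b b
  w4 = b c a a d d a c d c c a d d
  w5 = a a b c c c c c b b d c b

w2, w3

w1: Trace: s1 -d-> s2 -c-> s2 -c-> s2 -c-> s2 -b-> s0 -b-> s4 -c-> s0 -c-> s5 -b-> s4 -b-> s4 -a-> s4 -b-> s4 -b-> s4 -a-> s4  → end s4, rejected
w2: Trace: s1 -c-> s0 -b-> s4 -a-> s4 -a-> s4 -b-> s4 -b-> s4 -c-> s0 -a-> s2 -b-> s0  → end s0, accepted
w3: Trace: s1 -b-> s5 -d-> s1 -a-> s0 -c-> s5 -b-> s4 -c-> s0 -a-> s2 -b-> s0 -c-> s5 -c-> s6 -d-> s3 -a-> s3 -b-> s3 -b-> s3  → end s3, accepted
w4: Trace: s1 -b-> s5 -c-> s6 -a-> s1 -a-> s0 -d-> s4 -d-> s4 -a-> s4 -c-> s0 -d-> s4 -c-> s0 -c-> s5 -a-> s1 -d-> s2 -d-> s4  → end s4, rejected
w5: Trace: s1 -a-> s0 -a-> s2 -b-> s0 -c-> s5 -c-> s6 -c-> s0 -c-> s5 -c-> s6 -b-> s5 -b-> s4 -d-> s4 -c-> s0 -b-> s4  → end s4, rejected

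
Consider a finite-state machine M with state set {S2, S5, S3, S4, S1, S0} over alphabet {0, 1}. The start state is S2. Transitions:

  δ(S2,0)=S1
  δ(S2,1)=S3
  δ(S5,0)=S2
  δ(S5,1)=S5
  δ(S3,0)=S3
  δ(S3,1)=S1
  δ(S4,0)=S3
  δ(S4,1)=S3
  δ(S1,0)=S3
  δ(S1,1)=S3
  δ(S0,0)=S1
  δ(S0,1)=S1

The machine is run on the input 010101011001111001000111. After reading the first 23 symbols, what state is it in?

S3

S2 → S1 → S3 → S3 → S1 → S3 → S1 → S3 → S1 → S3 → S3 → S3 → S1 → S3 → S1 → S3 → S3 → S3 → S1 → S3 → S3 → S3 → S1 → S3
After 23 symbols: S3.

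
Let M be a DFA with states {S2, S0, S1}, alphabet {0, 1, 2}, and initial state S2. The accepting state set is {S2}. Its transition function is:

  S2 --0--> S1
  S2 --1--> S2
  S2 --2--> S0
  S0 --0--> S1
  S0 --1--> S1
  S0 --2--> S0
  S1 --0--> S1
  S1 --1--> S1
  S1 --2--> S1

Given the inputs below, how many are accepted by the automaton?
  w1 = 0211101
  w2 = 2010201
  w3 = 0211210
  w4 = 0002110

w1:
  start at S2
  read '0': S2 → S1
  read '2': S1 → S1
  read '1': S1 → S1
  read '1': S1 → S1
  read '1': S1 → S1
  read '0': S1 → S1
  read '1': S1 → S1
  end S1, rejected
w2:
  start at S2
  read '2': S2 → S0
  read '0': S0 → S1
  read '1': S1 → S1
  read '0': S1 → S1
  read '2': S1 → S1
  read '0': S1 → S1
  read '1': S1 → S1
  end S1, rejected
w3:
  start at S2
  read '0': S2 → S1
  read '2': S1 → S1
  read '1': S1 → S1
  read '1': S1 → S1
  read '2': S1 → S1
  read '1': S1 → S1
  read '0': S1 → S1
  end S1, rejected
w4:
  start at S2
  read '0': S2 → S1
  read '0': S1 → S1
  read '0': S1 → S1
  read '2': S1 → S1
  read '1': S1 → S1
  read '1': S1 → S1
  read '0': S1 → S1
  end S1, rejected

0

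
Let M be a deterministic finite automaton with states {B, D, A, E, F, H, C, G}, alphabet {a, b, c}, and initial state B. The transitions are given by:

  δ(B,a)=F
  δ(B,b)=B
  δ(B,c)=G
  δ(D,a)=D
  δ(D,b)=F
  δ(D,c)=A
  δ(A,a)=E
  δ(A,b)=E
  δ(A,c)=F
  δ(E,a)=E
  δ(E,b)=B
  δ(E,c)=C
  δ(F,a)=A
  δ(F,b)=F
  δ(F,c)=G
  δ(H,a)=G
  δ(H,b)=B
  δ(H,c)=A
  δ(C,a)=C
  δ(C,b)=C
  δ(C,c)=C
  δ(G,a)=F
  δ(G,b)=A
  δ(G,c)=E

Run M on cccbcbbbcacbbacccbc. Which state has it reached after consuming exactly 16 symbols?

C

start at B
read 'c': B → G
read 'c': G → E
read 'c': E → C
read 'b': C → C
read 'c': C → C
read 'b': C → C
read 'b': C → C
read 'b': C → C
read 'c': C → C
read 'a': C → C
read 'c': C → C
read 'b': C → C
read 'b': C → C
read 'a': C → C
read 'c': C → C
read 'c': C → C
After 16 symbols: C.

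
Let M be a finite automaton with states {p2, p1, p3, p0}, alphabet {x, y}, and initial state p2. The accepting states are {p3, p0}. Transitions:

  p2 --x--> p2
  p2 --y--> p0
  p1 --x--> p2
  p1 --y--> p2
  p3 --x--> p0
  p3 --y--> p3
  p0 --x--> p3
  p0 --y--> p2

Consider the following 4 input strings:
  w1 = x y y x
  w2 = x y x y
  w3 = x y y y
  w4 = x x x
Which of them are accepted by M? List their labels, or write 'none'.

w2, w3

w1:
  start at p2
  read 'x': p2 → p2
  read 'y': p2 → p0
  read 'y': p0 → p2
  read 'x': p2 → p2
  end p2, rejected
w2:
  start at p2
  read 'x': p2 → p2
  read 'y': p2 → p0
  read 'x': p0 → p3
  read 'y': p3 → p3
  end p3, accepted
w3:
  start at p2
  read 'x': p2 → p2
  read 'y': p2 → p0
  read 'y': p0 → p2
  read 'y': p2 → p0
  end p0, accepted
w4:
  start at p2
  read 'x': p2 → p2
  read 'x': p2 → p2
  read 'x': p2 → p2
  end p2, rejected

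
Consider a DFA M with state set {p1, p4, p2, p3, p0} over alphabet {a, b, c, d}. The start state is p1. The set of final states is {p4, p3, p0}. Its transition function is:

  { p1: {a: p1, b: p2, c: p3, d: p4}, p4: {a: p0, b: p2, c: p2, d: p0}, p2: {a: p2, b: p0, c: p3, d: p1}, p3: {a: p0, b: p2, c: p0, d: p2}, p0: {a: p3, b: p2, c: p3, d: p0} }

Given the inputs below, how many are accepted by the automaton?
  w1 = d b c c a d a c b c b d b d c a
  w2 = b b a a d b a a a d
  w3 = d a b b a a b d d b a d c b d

1

w1: Trace: p1 -d-> p4 -b-> p2 -c-> p3 -c-> p0 -a-> p3 -d-> p2 -a-> p2 -c-> p3 -b-> p2 -c-> p3 -b-> p2 -d-> p1 -b-> p2 -d-> p1 -c-> p3 -a-> p0  → end p0, accepted
w2: Trace: p1 -b-> p2 -b-> p0 -a-> p3 -a-> p0 -d-> p0 -b-> p2 -a-> p2 -a-> p2 -a-> p2 -d-> p1  → end p1, rejected
w3: Trace: p1 -d-> p4 -a-> p0 -b-> p2 -b-> p0 -a-> p3 -a-> p0 -b-> p2 -d-> p1 -d-> p4 -b-> p2 -a-> p2 -d-> p1 -c-> p3 -b-> p2 -d-> p1  → end p1, rejected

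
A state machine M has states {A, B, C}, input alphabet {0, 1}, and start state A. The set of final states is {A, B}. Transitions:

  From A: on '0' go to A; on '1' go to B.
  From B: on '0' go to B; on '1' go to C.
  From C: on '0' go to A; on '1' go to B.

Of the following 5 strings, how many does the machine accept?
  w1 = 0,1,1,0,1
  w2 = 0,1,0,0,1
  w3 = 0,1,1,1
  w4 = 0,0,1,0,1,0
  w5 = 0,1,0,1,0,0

4

w1: Trace: A -0-> A -1-> B -1-> C -0-> A -1-> B  → end B, accepted
w2: Trace: A -0-> A -1-> B -0-> B -0-> B -1-> C  → end C, rejected
w3: Trace: A -0-> A -1-> B -1-> C -1-> B  → end B, accepted
w4: Trace: A -0-> A -0-> A -1-> B -0-> B -1-> C -0-> A  → end A, accepted
w5: Trace: A -0-> A -1-> B -0-> B -1-> C -0-> A -0-> A  → end A, accepted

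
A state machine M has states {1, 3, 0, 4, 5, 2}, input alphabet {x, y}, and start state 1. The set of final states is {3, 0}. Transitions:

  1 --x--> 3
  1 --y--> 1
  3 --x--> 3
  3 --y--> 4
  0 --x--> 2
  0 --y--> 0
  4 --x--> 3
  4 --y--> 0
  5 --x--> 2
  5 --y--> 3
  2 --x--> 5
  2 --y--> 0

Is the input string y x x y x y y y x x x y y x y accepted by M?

Yes

Trace: 1 -y-> 1 -x-> 3 -x-> 3 -y-> 4 -x-> 3 -y-> 4 -y-> 0 -y-> 0 -x-> 2 -x-> 5 -x-> 2 -y-> 0 -y-> 0 -x-> 2 -y-> 0
End state 0 is accepting.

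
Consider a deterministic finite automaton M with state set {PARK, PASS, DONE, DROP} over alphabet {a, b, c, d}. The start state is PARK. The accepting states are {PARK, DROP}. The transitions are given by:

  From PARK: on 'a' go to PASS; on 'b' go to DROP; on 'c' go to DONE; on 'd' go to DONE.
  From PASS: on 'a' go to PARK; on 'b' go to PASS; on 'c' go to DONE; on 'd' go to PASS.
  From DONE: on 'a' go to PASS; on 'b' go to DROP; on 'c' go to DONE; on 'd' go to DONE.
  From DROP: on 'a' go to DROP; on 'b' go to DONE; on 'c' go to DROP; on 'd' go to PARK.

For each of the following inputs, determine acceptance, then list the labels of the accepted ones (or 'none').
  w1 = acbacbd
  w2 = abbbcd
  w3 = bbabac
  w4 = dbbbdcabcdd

w1:
  start at PARK
  read 'a': PARK → PASS
  read 'c': PASS → DONE
  read 'b': DONE → DROP
  read 'a': DROP → DROP
  read 'c': DROP → DROP
  read 'b': DROP → DONE
  read 'd': DONE → DONE
  end DONE, rejected
w2:
  start at PARK
  read 'a': PARK → PASS
  read 'b': PASS → PASS
  read 'b': PASS → PASS
  read 'b': PASS → PASS
  read 'c': PASS → DONE
  read 'd': DONE → DONE
  end DONE, rejected
w3:
  start at PARK
  read 'b': PARK → DROP
  read 'b': DROP → DONE
  read 'a': DONE → PASS
  read 'b': PASS → PASS
  read 'a': PASS → PARK
  read 'c': PARK → DONE
  end DONE, rejected
w4:
  start at PARK
  read 'd': PARK → DONE
  read 'b': DONE → DROP
  read 'b': DROP → DONE
  read 'b': DONE → DROP
  read 'd': DROP → PARK
  read 'c': PARK → DONE
  read 'a': DONE → PASS
  read 'b': PASS → PASS
  read 'c': PASS → DONE
  read 'd': DONE → DONE
  read 'd': DONE → DONE
  end DONE, rejected

none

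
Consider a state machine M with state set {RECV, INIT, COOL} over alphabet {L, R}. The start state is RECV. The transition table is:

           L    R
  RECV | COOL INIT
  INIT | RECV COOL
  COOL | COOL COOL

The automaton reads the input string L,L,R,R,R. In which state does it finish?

start at RECV
read 'L': RECV → COOL
read 'L': COOL → COOL
read 'R': COOL → COOL
read 'R': COOL → COOL
read 'R': COOL → COOL

COOL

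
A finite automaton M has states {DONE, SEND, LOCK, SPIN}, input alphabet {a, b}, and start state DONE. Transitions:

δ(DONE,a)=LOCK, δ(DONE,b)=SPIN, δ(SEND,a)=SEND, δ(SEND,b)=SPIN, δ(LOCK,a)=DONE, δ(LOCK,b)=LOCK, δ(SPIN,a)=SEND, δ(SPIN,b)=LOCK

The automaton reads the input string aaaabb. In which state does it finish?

DONE → LOCK → DONE → LOCK → DONE → SPIN → LOCK

LOCK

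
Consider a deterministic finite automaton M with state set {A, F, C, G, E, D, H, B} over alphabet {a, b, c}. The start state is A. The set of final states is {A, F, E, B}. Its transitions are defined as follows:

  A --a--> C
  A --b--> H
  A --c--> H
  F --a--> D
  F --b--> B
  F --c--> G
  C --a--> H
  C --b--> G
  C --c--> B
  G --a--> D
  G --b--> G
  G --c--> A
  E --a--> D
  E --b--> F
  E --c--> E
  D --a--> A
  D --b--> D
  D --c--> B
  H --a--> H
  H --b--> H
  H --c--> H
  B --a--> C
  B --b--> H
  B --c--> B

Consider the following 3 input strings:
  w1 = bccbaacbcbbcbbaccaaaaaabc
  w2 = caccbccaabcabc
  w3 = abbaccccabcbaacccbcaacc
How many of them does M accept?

0

w1: A → H → H → H → H → H → H → H → H → H → H → H → H → H → H → H → H → H → H → H → H → H → H → H → H → H  → end H, rejected
w2: A → H → H → H → H → H → H → H → H → H → H → H → H → H → H  → end H, rejected
w3: A → C → G → G → D → B → B → B → B → C → G → A → H → H → H → H → H → H → H → H → H → H → H → H  → end H, rejected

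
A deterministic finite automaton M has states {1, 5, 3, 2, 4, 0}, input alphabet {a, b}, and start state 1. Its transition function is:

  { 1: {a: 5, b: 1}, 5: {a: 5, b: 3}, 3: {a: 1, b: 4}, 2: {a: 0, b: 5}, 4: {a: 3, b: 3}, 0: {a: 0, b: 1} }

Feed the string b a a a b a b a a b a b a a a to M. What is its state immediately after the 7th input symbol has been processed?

1 → 1 → 5 → 5 → 5 → 3 → 1 → 1
After 7 symbols: 1.

1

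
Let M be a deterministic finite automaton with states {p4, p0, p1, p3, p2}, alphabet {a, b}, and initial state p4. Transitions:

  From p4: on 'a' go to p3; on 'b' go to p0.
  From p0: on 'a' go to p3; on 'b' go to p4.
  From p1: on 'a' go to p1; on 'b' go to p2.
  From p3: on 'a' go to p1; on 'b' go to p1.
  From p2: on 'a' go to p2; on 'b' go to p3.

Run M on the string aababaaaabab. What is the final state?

p4 → p3 → p1 → p2 → p2 → p3 → p1 → p1 → p1 → p1 → p2 → p2 → p3

p3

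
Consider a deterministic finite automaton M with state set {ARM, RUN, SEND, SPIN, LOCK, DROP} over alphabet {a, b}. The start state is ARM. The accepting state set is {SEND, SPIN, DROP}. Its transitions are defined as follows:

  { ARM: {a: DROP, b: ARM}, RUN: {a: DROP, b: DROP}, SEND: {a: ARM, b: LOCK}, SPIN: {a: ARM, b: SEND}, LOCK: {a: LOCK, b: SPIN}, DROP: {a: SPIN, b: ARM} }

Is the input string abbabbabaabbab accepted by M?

start at ARM
read 'a': ARM → DROP
read 'b': DROP → ARM
read 'b': ARM → ARM
read 'a': ARM → DROP
read 'b': DROP → ARM
read 'b': ARM → ARM
read 'a': ARM → DROP
read 'b': DROP → ARM
read 'a': ARM → DROP
read 'a': DROP → SPIN
read 'b': SPIN → SEND
read 'b': SEND → LOCK
read 'a': LOCK → LOCK
read 'b': LOCK → SPIN
End state SPIN is accepting.

Yes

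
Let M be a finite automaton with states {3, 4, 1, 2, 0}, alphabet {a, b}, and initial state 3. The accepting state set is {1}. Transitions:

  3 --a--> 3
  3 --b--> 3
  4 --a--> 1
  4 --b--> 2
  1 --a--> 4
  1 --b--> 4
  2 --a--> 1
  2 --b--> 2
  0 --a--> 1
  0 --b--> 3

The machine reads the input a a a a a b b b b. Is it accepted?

3 → 3 → 3 → 3 → 3 → 3 → 3 → 3 → 3 → 3
End state 3 is not accepting.

No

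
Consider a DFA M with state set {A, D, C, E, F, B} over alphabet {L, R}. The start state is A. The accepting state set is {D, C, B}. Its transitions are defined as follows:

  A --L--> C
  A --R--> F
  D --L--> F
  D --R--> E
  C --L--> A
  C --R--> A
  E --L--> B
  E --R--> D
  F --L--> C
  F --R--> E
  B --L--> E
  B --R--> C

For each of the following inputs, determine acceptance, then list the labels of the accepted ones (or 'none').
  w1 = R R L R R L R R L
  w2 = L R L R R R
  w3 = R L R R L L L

w1: A → F → E → B → C → A → C → A → F → C  → end C, accepted
w2: A → C → A → C → A → F → E  → end E, rejected
w3: A → F → C → A → F → C → A → C  → end C, accepted

w1, w3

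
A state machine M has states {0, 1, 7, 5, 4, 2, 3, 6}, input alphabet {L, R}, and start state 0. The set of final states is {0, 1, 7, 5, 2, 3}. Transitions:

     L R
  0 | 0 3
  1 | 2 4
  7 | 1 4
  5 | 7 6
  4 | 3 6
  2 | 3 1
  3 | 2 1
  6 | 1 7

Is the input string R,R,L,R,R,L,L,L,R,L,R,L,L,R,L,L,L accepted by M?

0 → 3 → 1 → 2 → 1 → 4 → 3 → 2 → 3 → 1 → 2 → 1 → 2 → 3 → 1 → 2 → 3 → 2
End state 2 is accepting.

Yes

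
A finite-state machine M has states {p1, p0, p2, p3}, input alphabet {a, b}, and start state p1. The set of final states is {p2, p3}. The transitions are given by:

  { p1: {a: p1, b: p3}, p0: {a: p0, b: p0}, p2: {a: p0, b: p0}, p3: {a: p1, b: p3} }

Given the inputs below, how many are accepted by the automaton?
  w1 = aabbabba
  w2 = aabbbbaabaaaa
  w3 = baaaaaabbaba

w1: p1 → p1 → p1 → p3 → p3 → p1 → p3 → p3 → p1  → end p1, rejected
w2: p1 → p1 → p1 → p3 → p3 → p3 → p3 → p1 → p1 → p3 → p1 → p1 → p1 → p1  → end p1, rejected
w3: p1 → p3 → p1 → p1 → p1 → p1 → p1 → p1 → p3 → p3 → p1 → p3 → p1  → end p1, rejected

0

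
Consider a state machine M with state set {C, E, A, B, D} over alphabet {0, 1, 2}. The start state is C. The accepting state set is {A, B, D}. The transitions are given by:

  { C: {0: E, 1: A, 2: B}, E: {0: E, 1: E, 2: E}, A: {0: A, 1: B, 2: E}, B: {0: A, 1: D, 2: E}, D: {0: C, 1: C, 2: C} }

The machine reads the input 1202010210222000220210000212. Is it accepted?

No

C → A → E → E → E → E → E → E → E → E → E → E → E → E → E → E → E → E → E → E → E → E → E → E → E → E → E → E → E
End state E is not accepting.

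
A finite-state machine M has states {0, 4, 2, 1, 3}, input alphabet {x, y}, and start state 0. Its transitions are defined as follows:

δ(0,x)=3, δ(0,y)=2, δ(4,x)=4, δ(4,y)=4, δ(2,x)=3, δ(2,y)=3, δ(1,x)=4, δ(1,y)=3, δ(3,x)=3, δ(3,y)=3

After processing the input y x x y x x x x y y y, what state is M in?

3

Trace: 0 -y-> 2 -x-> 3 -x-> 3 -y-> 3 -x-> 3 -x-> 3 -x-> 3 -x-> 3 -y-> 3 -y-> 3 -y-> 3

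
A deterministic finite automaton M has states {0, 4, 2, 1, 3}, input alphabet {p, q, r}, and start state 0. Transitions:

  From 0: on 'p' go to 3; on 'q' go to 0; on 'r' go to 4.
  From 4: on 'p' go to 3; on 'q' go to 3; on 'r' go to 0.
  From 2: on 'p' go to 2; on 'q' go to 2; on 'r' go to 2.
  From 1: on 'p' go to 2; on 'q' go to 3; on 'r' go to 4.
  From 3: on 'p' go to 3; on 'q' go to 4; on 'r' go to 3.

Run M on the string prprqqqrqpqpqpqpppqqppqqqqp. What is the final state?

3

Trace: 0 -p-> 3 -r-> 3 -p-> 3 -r-> 3 -q-> 4 -q-> 3 -q-> 4 -r-> 0 -q-> 0 -p-> 3 -q-> 4 -p-> 3 -q-> 4 -p-> 3 -q-> 4 -p-> 3 -p-> 3 -p-> 3 -q-> 4 -q-> 3 -p-> 3 -p-> 3 -q-> 4 -q-> 3 -q-> 4 -q-> 3 -p-> 3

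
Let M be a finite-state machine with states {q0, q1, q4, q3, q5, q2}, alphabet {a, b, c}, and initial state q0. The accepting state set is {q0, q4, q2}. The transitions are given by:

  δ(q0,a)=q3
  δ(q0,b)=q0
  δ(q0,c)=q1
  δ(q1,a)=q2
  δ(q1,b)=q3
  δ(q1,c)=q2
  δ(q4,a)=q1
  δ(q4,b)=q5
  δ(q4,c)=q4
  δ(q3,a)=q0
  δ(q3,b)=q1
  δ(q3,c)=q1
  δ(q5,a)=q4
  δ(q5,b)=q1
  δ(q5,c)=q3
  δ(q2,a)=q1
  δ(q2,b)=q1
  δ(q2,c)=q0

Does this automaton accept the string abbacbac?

Trace: q0 -a-> q3 -b-> q1 -b-> q3 -a-> q0 -c-> q1 -b-> q3 -a-> q0 -c-> q1
End state q1 is not accepting.

No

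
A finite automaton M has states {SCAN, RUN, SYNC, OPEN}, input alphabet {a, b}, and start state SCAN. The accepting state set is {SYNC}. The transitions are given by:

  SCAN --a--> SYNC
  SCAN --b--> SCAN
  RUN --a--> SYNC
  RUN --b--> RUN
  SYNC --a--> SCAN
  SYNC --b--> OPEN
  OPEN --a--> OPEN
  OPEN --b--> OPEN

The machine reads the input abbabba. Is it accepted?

Trace: SCAN -a-> SYNC -b-> OPEN -b-> OPEN -a-> OPEN -b-> OPEN -b-> OPEN -a-> OPEN
End state OPEN is not accepting.

No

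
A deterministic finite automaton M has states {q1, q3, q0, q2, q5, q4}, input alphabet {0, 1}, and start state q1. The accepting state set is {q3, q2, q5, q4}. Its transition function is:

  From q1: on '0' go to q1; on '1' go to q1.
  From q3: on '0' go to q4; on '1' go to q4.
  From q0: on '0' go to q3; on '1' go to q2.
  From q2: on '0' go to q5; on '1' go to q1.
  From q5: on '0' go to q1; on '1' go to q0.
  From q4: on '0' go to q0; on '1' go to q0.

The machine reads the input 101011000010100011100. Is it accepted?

start at q1
read '1': q1 → q1
read '0': q1 → q1
read '1': q1 → q1
read '0': q1 → q1
read '1': q1 → q1
read '1': q1 → q1
read '0': q1 → q1
read '0': q1 → q1
read '0': q1 → q1
read '0': q1 → q1
read '1': q1 → q1
read '0': q1 → q1
read '1': q1 → q1
read '0': q1 → q1
read '0': q1 → q1
read '0': q1 → q1
read '1': q1 → q1
read '1': q1 → q1
read '1': q1 → q1
read '0': q1 → q1
read '0': q1 → q1
End state q1 is not accepting.

No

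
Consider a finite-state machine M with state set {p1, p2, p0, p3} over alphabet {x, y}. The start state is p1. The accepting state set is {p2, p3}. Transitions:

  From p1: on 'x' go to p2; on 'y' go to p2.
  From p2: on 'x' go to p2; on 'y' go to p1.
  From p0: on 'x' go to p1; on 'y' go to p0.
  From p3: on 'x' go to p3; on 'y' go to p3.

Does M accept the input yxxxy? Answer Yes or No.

No

p1 → p2 → p2 → p2 → p2 → p1
End state p1 is not accepting.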